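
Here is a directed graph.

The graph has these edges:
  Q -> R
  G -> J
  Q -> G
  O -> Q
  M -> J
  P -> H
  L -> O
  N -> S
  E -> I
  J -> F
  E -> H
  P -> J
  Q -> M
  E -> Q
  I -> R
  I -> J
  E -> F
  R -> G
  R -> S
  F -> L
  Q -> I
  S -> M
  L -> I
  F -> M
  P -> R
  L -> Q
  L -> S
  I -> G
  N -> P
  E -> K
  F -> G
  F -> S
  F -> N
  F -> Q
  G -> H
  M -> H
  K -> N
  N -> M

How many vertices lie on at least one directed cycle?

12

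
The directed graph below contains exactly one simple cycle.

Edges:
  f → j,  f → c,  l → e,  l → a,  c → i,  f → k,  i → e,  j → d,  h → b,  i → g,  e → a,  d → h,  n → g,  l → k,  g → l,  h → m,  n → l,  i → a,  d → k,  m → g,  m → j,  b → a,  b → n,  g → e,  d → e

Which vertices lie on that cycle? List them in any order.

DFS with gray/black marking from j:
j gray
  d gray
    k gray
    k black
    h gray
      m gray
        m→j: j is gray → back edge
Back edge closes the cycle j → d → h → m → j; its vertices are {d, h, j, m}.

d, h, j, m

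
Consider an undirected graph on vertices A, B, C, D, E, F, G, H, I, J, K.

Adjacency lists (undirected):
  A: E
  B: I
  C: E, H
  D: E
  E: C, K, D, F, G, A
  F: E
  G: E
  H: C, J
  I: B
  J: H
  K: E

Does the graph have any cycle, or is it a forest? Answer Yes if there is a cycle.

No

DFS, tracking each vertex's parent; an edge to a visited non-parent vertex closes a cycle.
Start from A:
visit A (parent –)
  visit E (parent A)
    visit C (parent E)
      C–E: parent, skip
      visit H (parent C)
        H–C: parent, skip
        visit J (parent H)
          J–H: parent, skip
    visit K (parent E)
      K–E: parent, skip
    visit D (parent E)
      D–E: parent, skip
    visit F (parent E)
      F–E: parent, skip
    visit G (parent E)
      G–E: parent, skip
    E–A: parent, skip
visit B (parent –)
  visit I (parent B)
    I–B: parent, skip
No non-parent visited neighbor found — the graph is a forest.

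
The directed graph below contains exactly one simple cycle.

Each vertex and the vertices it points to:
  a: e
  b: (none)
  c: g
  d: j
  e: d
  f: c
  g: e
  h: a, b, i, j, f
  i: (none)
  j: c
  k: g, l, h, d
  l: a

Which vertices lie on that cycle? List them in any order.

DFS with gray/black marking from d:
d gray
  j gray
    c gray
      g gray
        e gray
          e→d: d is gray → back edge
Back edge closes the cycle d → j → c → g → e → d; its vertices are {c, d, e, g, j}.

c, d, e, g, j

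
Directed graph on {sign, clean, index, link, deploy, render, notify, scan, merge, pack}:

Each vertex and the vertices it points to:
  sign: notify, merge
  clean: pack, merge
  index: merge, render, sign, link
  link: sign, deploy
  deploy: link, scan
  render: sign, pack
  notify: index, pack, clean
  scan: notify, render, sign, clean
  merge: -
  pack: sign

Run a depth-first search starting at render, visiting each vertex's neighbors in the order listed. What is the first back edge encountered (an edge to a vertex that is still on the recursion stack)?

DFS from render (visiting each vertex's neighbors in the order listed); mark gray on enter, black on exit:
render gray
  sign gray
    notify gray
      index gray
        merge gray
        merge black
        index→render: render is gray → back edge
First back edge: index → render.

index→render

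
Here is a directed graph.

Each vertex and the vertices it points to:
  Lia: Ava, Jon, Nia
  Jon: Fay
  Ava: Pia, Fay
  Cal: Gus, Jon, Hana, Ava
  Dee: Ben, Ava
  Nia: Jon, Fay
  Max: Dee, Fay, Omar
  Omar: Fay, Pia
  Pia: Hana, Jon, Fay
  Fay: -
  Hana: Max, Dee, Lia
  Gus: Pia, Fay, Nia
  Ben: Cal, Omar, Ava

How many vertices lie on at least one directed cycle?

10

A vertex is on a directed cycle iff it belongs to a strongly connected component of size ≥ 2 (or has a self-loop).
The vertices on cycles are {Ava, Ben, Cal, Dee, Gus, Lia, Max, Pia, Hana, Omar} — 10 in total.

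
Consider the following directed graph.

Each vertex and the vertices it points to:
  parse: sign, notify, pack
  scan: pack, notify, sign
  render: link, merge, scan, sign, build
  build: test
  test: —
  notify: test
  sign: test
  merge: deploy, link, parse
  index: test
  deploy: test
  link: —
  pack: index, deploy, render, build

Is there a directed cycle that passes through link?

No

link lies on a cycle iff there is a path from link back to itself.
Exploring from link, it never reaches itself; equivalently, its strongly connected component is a singleton.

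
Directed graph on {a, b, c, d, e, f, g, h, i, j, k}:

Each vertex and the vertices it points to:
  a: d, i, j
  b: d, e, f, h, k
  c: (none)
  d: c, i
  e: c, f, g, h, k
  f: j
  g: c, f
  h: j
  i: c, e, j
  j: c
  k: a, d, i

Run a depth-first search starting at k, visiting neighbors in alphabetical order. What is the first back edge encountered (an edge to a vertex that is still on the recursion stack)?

DFS from k (visiting neighbors in alphabetical order); mark gray on enter, black on exit:
k gray
  a gray
    d gray
      c gray
      c black
      i gray
        i→c: c black — skip
        e gray
          e→c: c black — skip
          f gray
            j gray
              j→c: c black — skip
            j black
          f black
          g gray
            g→c: c black — skip
            g→f: f black — skip
          g black
          h gray
            h→j: j black — skip
          h black
          e→k: k is gray → back edge
First back edge: e → k.

e->k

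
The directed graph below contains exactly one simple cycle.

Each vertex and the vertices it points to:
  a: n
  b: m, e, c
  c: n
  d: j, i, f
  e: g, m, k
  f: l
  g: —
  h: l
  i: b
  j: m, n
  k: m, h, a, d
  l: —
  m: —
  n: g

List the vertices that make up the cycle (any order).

DFS with gray/black marking from k:
k gray
  m gray
  m black
  h gray
    l gray
    l black
  h black
  a gray
    n gray
      g gray
      g black
    n black
  a black
  d gray
    j gray
      j→m: m black — skip
      j→n: n black — skip
    j black
    i gray
      b gray
        b→m: m black — skip
        e gray
          e→g: g black — skip
          e→m: m black — skip
          e→k: k is gray → back edge
Back edge closes the cycle k → d → i → b → e → k; its vertices are {b, d, e, i, k}.

b, d, e, i, k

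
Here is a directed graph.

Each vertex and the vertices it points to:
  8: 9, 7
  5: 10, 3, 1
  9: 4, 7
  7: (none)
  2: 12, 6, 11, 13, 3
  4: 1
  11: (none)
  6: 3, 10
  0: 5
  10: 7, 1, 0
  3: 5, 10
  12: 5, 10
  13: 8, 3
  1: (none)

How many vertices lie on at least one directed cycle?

A vertex is on a directed cycle iff it belongs to a strongly connected component of size ≥ 2 (or has a self-loop).
The vertices on cycles are {0, 3, 5, 10} — 4 in total.

4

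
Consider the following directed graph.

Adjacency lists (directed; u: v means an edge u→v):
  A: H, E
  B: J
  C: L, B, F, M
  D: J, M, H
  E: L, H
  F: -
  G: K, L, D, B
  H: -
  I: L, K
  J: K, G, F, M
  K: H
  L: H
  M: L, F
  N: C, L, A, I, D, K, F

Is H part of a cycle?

No

H lies on a cycle iff there is a path from H back to itself.
Exploring from H, it never reaches itself; equivalently, its strongly connected component is a singleton.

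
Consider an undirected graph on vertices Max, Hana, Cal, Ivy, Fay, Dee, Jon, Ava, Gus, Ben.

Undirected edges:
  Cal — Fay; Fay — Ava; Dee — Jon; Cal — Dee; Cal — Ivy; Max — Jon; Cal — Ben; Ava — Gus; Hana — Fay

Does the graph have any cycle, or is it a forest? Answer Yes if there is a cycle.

DFS, tracking each vertex's parent; an edge to a visited non-parent vertex closes a cycle.
Start from Hana:
visit Hana (parent –)
  visit Fay (parent Hana)
    visit Ava (parent Fay)
      visit Gus (parent Ava)
        Gus–Ava: parent, skip
      Ava–Fay: parent, skip
    Fay–Hana: parent, skip
    visit Cal (parent Fay)
      visit Dee (parent Cal)
        visit Jon (parent Dee)
          Jon–Dee: parent, skip
          visit Max (parent Jon)
            Max–Jon: parent, skip
        Dee–Cal: parent, skip
      Cal–Fay: parent, skip
      visit Ben (parent Cal)
        Ben–Cal: parent, skip
      visit Ivy (parent Cal)
        Ivy–Cal: parent, skip
No non-parent visited neighbor found — the graph is a forest.

No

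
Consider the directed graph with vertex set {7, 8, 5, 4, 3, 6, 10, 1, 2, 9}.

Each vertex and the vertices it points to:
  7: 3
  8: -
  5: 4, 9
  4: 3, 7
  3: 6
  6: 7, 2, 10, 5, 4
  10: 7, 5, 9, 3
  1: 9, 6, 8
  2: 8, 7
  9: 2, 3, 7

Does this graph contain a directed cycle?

Yes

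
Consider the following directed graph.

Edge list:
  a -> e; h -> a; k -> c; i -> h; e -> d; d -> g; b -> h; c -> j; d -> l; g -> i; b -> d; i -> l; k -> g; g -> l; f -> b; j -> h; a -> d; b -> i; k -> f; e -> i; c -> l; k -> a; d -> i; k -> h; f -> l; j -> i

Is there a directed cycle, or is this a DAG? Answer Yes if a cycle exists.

Yes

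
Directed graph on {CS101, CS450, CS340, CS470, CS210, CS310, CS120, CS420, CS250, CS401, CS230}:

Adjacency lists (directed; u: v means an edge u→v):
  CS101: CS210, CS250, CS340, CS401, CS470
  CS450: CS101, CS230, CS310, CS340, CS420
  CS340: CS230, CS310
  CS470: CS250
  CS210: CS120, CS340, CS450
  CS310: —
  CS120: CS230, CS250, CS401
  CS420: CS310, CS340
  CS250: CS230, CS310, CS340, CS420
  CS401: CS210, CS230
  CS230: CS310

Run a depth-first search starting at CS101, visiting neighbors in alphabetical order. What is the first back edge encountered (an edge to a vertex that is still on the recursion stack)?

CS401->CS210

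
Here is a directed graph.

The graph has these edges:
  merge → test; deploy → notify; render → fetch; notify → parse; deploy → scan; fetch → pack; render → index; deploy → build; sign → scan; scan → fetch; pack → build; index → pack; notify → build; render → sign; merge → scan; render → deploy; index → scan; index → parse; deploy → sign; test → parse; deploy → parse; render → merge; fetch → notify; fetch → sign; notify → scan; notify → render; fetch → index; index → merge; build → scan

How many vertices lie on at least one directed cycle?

10

A vertex is on a directed cycle iff it belongs to a strongly connected component of size ≥ 2 (or has a self-loop).
The vertices on cycles are {pack, scan, sign, build, fetch, index, merge, deploy, notify, render} — 10 in total.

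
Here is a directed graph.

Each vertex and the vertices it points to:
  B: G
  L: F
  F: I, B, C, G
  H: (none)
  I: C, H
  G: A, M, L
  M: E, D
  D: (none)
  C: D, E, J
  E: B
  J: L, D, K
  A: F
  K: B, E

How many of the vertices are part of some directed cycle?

11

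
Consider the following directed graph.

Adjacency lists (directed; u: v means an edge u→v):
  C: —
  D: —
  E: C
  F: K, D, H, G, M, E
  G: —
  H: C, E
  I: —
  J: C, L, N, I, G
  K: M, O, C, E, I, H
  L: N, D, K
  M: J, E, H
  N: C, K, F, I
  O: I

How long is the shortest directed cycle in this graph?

For each vertex v, BFS finds the shortest path from v back to v.
The shortest such closed walk is J → L → K → M → J, length 4.

4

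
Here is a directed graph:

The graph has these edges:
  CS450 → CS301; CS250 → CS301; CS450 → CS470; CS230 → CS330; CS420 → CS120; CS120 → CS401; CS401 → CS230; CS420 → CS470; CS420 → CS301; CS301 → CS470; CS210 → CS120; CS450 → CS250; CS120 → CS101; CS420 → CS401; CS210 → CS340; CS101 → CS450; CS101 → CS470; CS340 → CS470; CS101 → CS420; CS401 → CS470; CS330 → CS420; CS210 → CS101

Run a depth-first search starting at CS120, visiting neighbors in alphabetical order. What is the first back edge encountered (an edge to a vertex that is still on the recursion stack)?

DFS from CS120 (visiting neighbors in alphabetical order); mark gray on enter, black on exit:
CS120 gray
  CS101 gray
    CS420 gray
      CS420→CS120: CS120 is gray → back edge
First back edge: CS420 → CS120.

CS420->CS120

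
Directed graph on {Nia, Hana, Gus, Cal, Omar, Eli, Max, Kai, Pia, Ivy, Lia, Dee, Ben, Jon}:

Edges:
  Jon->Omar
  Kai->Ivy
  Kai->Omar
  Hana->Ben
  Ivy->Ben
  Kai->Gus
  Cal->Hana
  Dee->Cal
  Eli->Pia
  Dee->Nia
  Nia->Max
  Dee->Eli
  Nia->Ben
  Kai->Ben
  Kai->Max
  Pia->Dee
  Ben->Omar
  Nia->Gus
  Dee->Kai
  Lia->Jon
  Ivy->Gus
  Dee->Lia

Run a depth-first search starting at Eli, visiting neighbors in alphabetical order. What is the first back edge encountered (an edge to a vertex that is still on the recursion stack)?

DFS from Eli (visiting neighbors in alphabetical order); mark gray on enter, black on exit:
Eli gray
  Pia gray
    Dee gray
      Cal gray
        Hana gray
          Ben gray
            Omar gray
            Omar black
          Ben black
        Hana black
      Cal black
      Dee→Eli: Eli is gray → back edge
First back edge: Dee → Eli.

Dee->Eli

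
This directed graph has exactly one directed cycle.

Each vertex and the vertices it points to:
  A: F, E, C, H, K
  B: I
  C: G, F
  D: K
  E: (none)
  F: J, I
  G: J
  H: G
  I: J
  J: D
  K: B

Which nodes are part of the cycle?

DFS with gray/black marking from K:
K gray
  B gray
    I gray
      J gray
        D gray
          D→K: K is gray → back edge
Back edge closes the cycle K → B → I → J → D → K; its vertices are {B, D, I, J, K}.

B, D, I, J, K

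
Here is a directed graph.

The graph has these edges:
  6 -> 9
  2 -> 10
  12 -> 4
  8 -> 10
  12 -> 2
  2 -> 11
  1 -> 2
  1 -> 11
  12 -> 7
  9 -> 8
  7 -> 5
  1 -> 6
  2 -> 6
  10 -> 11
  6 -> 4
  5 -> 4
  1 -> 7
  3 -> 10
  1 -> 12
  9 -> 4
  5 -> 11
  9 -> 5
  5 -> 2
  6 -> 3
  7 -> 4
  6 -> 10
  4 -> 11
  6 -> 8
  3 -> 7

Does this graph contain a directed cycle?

Yes

DFS with white/gray/black marking, starting from 10:
10 gray
  11 gray
  11 black
10 black
1 gray
  12 gray
    4 gray
      4→11: 11 black — skip
    4 black
    7 gray
      7→4: 4 black — skip
      5 gray
        2 gray
          6 gray
            3 gray
              3→7: 7 is gray → back edge
Back edge found, so a cycle exists: 7 → 5 → 2 → 6 → 3 → 7.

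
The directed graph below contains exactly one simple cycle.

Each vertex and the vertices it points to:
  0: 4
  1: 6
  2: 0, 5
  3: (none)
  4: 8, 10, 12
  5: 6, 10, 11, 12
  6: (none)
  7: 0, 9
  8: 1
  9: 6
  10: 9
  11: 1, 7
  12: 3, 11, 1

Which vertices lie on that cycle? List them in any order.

0, 4, 7, 11, 12

DFS with gray/black marking from 0:
0 gray
  4 gray
    8 gray
      1 gray
        6 gray
        6 black
      1 black
    8 black
    10 gray
      9 gray
        9→6: 6 black — skip
      9 black
    10 black
    12 gray
      3 gray
      3 black
      11 gray
        11→1: 1 black — skip
        7 gray
          7→0: 0 is gray → back edge
Back edge closes the cycle 0 → 4 → 12 → 11 → 7 → 0; its vertices are {0, 4, 7, 11, 12}.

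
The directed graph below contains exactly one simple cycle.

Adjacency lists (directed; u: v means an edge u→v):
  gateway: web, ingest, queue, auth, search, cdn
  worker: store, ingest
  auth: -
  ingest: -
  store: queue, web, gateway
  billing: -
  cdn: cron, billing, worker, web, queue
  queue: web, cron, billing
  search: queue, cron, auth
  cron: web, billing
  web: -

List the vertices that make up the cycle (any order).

DFS with gray/black marking from worker:
worker gray
  store gray
    queue gray
      web gray
      web black
      cron gray
        cron→web: web black — skip
        billing gray
        billing black
      cron black
      queue→billing: billing black — skip
    queue black
    store→web: web black — skip
    gateway gray
      gateway→web: web black — skip
      ingest gray
      ingest black
      gateway→queue: queue black — skip
      auth gray
      auth black
      search gray
        search→queue: queue black — skip
        search→cron: cron black — skip
        search→auth: auth black — skip
      search black
      cdn gray
        cdn→cron: cron black — skip
        cdn→billing: billing black — skip
        cdn→worker: worker is gray → back edge
Back edge closes the cycle worker → store → gateway → cdn → worker; its vertices are {cdn, store, worker, gateway}.

cdn, store, worker, gateway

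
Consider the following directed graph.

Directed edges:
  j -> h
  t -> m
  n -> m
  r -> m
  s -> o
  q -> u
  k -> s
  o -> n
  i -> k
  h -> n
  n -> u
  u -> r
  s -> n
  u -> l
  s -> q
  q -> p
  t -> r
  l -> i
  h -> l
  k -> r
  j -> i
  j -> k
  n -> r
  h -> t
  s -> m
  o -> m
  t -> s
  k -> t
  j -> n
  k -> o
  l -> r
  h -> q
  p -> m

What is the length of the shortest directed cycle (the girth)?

6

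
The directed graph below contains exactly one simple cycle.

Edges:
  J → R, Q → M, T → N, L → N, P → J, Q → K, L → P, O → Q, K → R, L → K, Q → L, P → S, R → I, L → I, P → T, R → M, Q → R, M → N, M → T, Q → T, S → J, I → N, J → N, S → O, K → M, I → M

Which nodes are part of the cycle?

DFS with gray/black marking from L:
L gray
  P gray
    J gray
      R gray
        I gray
          N gray
          N black
          M gray
            T gray
              T→N: N black — skip
            T black
            M→N: N black — skip
          M black
        I black
        R→M: M black — skip
      R black
      J→N: N black — skip
    J black
    P→T: T black — skip
    S gray
      S→J: J black — skip
      O gray
        Q gray
          Q→L: L is gray → back edge
Back edge closes the cycle L → P → S → O → Q → L; its vertices are {L, O, P, Q, S}.

L, O, P, Q, S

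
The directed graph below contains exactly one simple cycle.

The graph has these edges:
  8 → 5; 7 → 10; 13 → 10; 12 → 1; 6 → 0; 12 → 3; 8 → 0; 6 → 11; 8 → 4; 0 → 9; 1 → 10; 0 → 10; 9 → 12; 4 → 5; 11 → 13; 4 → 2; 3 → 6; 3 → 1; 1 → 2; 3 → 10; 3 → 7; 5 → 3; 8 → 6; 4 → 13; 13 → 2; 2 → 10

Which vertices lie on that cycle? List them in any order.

DFS with gray/black marking from 6:
6 gray
  11 gray
    13 gray
      10 gray
      10 black
      2 gray
        2→10: 10 black — skip
      2 black
    13 black
  11 black
  0 gray
    0→10: 10 black — skip
    9 gray
      12 gray
        1 gray
          1→10: 10 black — skip
          1→2: 2 black — skip
        1 black
        3 gray
          7 gray
            7→10: 10 black — skip
          7 black
          3→1: 1 black — skip
          3→10: 10 black — skip
          3→6: 6 is gray → back edge
Back edge closes the cycle 6 → 0 → 9 → 12 → 3 → 6; its vertices are {0, 3, 6, 9, 12}.

0, 3, 6, 9, 12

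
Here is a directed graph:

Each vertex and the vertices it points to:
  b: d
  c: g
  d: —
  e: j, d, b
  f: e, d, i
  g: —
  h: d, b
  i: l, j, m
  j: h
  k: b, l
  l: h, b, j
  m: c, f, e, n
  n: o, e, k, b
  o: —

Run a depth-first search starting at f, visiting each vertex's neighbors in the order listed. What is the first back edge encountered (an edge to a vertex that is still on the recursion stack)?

m→f

DFS from f (visiting each vertex's neighbors in the order listed); mark gray on enter, black on exit:
f gray
  e gray
    j gray
      h gray
        d gray
        d black
        b gray
          b→d: d black — skip
        b black
      h black
    j black
    e→d: d black — skip
    e→b: b black — skip
  e black
  f→d: d black — skip
  i gray
    l gray
      l→h: h black — skip
      l→b: b black — skip
      l→j: j black — skip
    l black
    i→j: j black — skip
    m gray
      c gray
        g gray
        g black
      c black
      m→f: f is gray → back edge
First back edge: m → f.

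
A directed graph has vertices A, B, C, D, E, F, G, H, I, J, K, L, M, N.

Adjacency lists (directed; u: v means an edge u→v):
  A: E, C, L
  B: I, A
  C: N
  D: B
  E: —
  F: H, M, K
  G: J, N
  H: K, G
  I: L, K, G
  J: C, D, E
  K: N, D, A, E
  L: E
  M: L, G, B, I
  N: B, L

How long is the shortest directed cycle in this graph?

4

For each vertex v, BFS finds the shortest path from v back to v.
The shortest such closed walk is I → K → D → B → I, length 4.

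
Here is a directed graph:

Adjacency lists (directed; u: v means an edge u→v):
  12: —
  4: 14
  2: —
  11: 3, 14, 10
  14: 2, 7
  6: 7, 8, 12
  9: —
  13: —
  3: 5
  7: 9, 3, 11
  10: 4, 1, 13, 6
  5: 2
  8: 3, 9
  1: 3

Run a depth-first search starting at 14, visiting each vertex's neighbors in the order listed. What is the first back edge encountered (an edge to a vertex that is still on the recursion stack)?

DFS from 14 (visiting each vertex's neighbors in the order listed); mark gray on enter, black on exit:
14 gray
  2 gray
  2 black
  7 gray
    9 gray
    9 black
    3 gray
      5 gray
        5→2: 2 black — skip
      5 black
    3 black
    11 gray
      11→3: 3 black — skip
      11→14: 14 is gray → back edge
First back edge: 11 → 14.

11→14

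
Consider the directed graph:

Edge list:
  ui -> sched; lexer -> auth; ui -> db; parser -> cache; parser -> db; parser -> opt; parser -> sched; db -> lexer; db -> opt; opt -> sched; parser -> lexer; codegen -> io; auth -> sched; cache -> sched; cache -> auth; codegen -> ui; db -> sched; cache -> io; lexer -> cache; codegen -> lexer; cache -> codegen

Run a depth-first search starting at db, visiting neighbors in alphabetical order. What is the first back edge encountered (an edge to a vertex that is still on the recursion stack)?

DFS from db (visiting neighbors in alphabetical order); mark gray on enter, black on exit:
db gray
  lexer gray
    auth gray
      sched gray
      sched black
    auth black
    cache gray
      cache→auth: auth black — skip
      codegen gray
        io gray
        io black
        codegen→lexer: lexer is gray → back edge
First back edge: codegen → lexer.

codegen→lexer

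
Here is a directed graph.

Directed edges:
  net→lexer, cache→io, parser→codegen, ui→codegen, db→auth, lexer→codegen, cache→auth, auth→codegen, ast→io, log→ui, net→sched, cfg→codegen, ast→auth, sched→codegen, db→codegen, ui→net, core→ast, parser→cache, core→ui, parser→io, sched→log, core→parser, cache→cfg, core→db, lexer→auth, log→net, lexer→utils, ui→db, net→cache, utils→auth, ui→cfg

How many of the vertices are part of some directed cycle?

A vertex is on a directed cycle iff it belongs to a strongly connected component of size ≥ 2 (or has a self-loop).
The vertices on cycles are {ui, log, net, sched} — 4 in total.

4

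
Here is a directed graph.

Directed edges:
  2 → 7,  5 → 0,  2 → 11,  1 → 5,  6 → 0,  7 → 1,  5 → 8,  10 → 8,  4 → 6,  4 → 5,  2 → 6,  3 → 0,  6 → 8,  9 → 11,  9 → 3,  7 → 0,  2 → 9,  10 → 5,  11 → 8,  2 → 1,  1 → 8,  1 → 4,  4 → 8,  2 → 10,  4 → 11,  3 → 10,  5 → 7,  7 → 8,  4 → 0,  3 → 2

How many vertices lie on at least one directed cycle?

7

A vertex is on a directed cycle iff it belongs to a strongly connected component of size ≥ 2 (or has a self-loop).
The vertices on cycles are {1, 2, 3, 4, 5, 7, 9} — 7 in total.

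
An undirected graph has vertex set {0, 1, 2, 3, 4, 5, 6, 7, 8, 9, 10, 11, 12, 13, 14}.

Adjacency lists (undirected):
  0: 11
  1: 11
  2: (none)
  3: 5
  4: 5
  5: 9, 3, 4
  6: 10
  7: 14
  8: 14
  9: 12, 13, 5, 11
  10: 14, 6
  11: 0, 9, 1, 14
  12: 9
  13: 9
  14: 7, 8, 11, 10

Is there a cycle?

No

DFS, tracking each vertex's parent; an edge to a visited non-parent vertex closes a cycle.
Start from 8:
visit 8 (parent –)
  visit 14 (parent 8)
    visit 7 (parent 14)
      7–14: parent, skip
    14–8: parent, skip
    visit 11 (parent 14)
      visit 0 (parent 11)
        0–11: parent, skip
      visit 9 (parent 11)
        visit 12 (parent 9)
          12–9: parent, skip
        visit 13 (parent 9)
          13–9: parent, skip
        visit 5 (parent 9)
          5–9: parent, skip
          visit 3 (parent 5)
            3–5: parent, skip
          visit 4 (parent 5)
            4–5: parent, skip
        9–11: parent, skip
      visit 1 (parent 11)
        1–11: parent, skip
      11–14: parent, skip
    visit 10 (parent 14)
      10–14: parent, skip
      visit 6 (parent 10)
        6–10: parent, skip
visit 2 (parent –)
No non-parent visited neighbor found — the graph is a forest.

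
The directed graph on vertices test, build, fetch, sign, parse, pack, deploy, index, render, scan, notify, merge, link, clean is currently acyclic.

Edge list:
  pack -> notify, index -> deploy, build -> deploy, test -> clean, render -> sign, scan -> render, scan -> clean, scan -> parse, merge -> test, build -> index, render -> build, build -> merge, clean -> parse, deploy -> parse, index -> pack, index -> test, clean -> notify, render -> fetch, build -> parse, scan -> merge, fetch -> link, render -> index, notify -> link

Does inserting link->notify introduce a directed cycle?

Yes

Adding link→notify creates a cycle iff notify can already reach link.
Path from notify: notify → link.
So notify → … → link → notify is a cycle.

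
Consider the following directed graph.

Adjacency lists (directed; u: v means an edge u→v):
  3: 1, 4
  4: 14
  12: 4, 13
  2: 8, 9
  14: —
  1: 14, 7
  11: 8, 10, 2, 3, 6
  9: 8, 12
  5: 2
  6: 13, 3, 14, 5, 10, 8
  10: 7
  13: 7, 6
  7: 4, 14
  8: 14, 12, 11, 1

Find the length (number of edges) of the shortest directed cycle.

For each vertex v, BFS finds the shortest path from v back to v.
The shortest such closed walk is 11 → 8 → 11, length 2.

2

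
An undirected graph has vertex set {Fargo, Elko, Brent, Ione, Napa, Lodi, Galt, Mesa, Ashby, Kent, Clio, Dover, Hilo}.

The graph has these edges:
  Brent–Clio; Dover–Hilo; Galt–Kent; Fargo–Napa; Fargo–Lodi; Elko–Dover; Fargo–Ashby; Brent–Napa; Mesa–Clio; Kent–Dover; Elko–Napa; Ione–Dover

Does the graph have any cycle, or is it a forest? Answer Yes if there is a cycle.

No

DFS, tracking each vertex's parent; an edge to a visited non-parent vertex closes a cycle.
Start from Ashby:
visit Ashby (parent –)
  visit Fargo (parent Ashby)
    Fargo–Ashby: parent, skip
    visit Lodi (parent Fargo)
      Lodi–Fargo: parent, skip
    visit Napa (parent Fargo)
      Napa–Fargo: parent, skip
      visit Brent (parent Napa)
        Brent–Napa: parent, skip
        visit Clio (parent Brent)
          Clio–Brent: parent, skip
          visit Mesa (parent Clio)
            Mesa–Clio: parent, skip
      visit Elko (parent Napa)
        visit Dover (parent Elko)
          visit Kent (parent Dover)
            visit Galt (parent Kent)
              Galt–Kent: parent, skip
            Kent–Dover: parent, skip
          visit Ione (parent Dover)
            Ione–Dover: parent, skip
          visit Hilo (parent Dover)
            Hilo–Dover: parent, skip
          Dover–Elko: parent, skip
        Elko–Napa: parent, skip
No non-parent visited neighbor found — the graph is a forest.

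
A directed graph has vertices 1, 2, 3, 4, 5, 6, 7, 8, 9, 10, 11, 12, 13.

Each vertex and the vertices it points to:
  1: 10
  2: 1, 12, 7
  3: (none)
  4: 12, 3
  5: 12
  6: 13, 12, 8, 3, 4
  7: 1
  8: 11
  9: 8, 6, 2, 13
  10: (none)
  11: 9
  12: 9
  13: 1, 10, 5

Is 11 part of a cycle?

11 is on a cycle iff 11 can reach itself via ≥1 edge.
11 → 9 → 8 → 11 — yes.

Yes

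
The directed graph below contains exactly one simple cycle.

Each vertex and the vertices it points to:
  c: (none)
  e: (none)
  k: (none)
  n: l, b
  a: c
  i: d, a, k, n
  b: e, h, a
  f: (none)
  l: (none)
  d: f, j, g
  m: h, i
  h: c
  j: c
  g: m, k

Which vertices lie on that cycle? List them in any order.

DFS with gray/black marking from i:
i gray
  d gray
    f gray
    f black
    j gray
      c gray
      c black
    j black
    g gray
      m gray
        h gray
          h→c: c black — skip
        h black
        m→i: i is gray → back edge
Back edge closes the cycle i → d → g → m → i; its vertices are {d, g, i, m}.

d, g, i, m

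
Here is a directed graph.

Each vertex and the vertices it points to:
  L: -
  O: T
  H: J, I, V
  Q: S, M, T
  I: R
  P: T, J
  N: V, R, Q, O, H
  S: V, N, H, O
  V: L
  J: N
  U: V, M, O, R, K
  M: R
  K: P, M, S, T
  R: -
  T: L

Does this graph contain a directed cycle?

DFS with white/gray/black marking, starting from K:
K gray
  P gray
    T gray
      L gray
      L black
    T black
    J gray
      N gray
        V gray
          V→L: L black — skip
        V black
        R gray
        R black
        Q gray
          S gray
            S→V: V black — skip
            S→N: N is gray → back edge
Back edge found, so a cycle exists: N → Q → S → N.

Yes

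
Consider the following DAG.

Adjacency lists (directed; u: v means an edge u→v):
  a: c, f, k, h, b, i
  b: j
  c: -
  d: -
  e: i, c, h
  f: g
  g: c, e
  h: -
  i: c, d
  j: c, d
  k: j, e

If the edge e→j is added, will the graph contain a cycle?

No

Adding e→j creates a cycle iff j can already reach e.
Explore from j: no path reaches e. The graph stays acyclic.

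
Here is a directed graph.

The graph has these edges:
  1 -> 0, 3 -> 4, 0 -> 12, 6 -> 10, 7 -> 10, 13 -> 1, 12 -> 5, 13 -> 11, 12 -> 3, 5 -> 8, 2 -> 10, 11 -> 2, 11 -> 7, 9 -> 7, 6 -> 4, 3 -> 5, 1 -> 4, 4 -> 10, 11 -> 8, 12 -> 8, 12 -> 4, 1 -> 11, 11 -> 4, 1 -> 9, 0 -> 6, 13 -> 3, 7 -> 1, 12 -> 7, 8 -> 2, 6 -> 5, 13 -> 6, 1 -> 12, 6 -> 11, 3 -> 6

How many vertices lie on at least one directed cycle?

8

A vertex is on a directed cycle iff it belongs to a strongly connected component of size ≥ 2 (or has a self-loop).
The vertices on cycles are {0, 1, 3, 6, 7, 9, 11, 12} — 8 in total.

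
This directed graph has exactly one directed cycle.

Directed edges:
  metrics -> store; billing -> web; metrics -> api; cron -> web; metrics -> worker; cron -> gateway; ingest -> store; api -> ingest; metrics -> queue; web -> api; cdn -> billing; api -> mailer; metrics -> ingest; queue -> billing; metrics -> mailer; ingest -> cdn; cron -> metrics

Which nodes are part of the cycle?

DFS with gray/black marking from web:
web gray
  api gray
    mailer gray
    mailer black
    ingest gray
      cdn gray
        billing gray
          billing→web: web is gray → back edge
Back edge closes the cycle web → api → ingest → cdn → billing → web; its vertices are {api, cdn, web, ingest, billing}.

api, cdn, web, ingest, billing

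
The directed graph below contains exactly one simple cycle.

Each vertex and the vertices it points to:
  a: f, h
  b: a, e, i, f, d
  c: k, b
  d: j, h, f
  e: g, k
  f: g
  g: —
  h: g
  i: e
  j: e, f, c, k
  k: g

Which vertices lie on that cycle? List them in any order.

b, c, d, j

DFS with gray/black marking from b:
b gray
  a gray
    f gray
      g gray
      g black
    f black
    h gray
      h→g: g black — skip
    h black
  a black
  e gray
    e→g: g black — skip
    k gray
      k→g: g black — skip
    k black
  e black
  i gray
    i→e: e black — skip
  i black
  b→f: f black — skip
  d gray
    j gray
      j→e: e black — skip
      j→f: f black — skip
      c gray
        c→k: k black — skip
        c→b: b is gray → back edge
Back edge closes the cycle b → d → j → c → b; its vertices are {b, c, d, j}.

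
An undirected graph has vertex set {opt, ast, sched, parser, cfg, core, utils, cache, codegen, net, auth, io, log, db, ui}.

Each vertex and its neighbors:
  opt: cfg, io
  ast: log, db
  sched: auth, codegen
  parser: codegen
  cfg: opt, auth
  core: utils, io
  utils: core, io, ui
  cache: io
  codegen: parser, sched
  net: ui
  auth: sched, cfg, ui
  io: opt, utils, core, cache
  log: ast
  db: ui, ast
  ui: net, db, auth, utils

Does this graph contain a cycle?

Yes

DFS, tracking each vertex's parent; an edge to a visited non-parent vertex closes a cycle.
Start from codegen:
visit codegen (parent –)
  visit parser (parent codegen)
    parser–codegen: parent, skip
  visit sched (parent codegen)
    visit auth (parent sched)
      auth–sched: parent, skip
      visit cfg (parent auth)
        visit opt (parent cfg)
          opt–cfg: parent, skip
          visit io (parent opt)
            io–opt: parent, skip
            visit utils (parent io)
              visit core (parent utils)
                core–utils: parent, skip
                core–io: io visited and ≠ parent → cycle
Cycle: io – utils – core – io.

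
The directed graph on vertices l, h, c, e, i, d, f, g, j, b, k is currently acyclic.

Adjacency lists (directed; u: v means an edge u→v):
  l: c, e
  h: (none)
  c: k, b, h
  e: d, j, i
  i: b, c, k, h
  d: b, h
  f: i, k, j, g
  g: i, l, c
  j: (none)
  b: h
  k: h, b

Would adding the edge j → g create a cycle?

Yes

Adding j→g creates a cycle iff g can already reach j.
Path from g: g → l → e → j.
So g → … → j → g is a cycle.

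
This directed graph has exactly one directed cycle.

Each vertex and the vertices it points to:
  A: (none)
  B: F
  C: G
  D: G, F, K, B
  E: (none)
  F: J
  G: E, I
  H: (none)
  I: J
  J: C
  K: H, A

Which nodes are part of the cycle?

C, G, I, J

DFS with gray/black marking from G:
G gray
  E gray
  E black
  I gray
    J gray
      C gray
        C→G: G is gray → back edge
Back edge closes the cycle G → I → J → C → G; its vertices are {C, G, I, J}.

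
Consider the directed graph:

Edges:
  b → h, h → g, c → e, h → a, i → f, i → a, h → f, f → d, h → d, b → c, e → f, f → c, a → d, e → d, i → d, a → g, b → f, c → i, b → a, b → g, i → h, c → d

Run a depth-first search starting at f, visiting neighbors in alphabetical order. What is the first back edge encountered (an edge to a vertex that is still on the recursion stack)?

DFS from f (visiting neighbors in alphabetical order); mark gray on enter, black on exit:
f gray
  c gray
    d gray
    d black
    e gray
      e→d: d black — skip
      e→f: f is gray → back edge
First back edge: e → f.

e→f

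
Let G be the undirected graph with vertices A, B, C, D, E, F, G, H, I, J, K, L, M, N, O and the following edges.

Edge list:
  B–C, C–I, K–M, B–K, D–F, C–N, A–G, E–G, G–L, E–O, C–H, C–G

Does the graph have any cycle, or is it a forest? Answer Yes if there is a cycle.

No

DFS, tracking each vertex's parent; an edge to a visited non-parent vertex closes a cycle.
Start from O:
visit O (parent –)
  visit E (parent O)
    E–O: parent, skip
    visit G (parent E)
      visit C (parent G)
        visit N (parent C)
          N–C: parent, skip
        visit H (parent C)
          H–C: parent, skip
        C–G: parent, skip
        visit I (parent C)
          I–C: parent, skip
        visit B (parent C)
          visit K (parent B)
            K–B: parent, skip
            visit M (parent K)
              M–K: parent, skip
          B–C: parent, skip
      visit A (parent G)
        A–G: parent, skip
      visit L (parent G)
        L–G: parent, skip
      G–E: parent, skip
visit D (parent –)
  visit F (parent D)
    F–D: parent, skip
visit J (parent –)
No non-parent visited neighbor found — the graph is a forest.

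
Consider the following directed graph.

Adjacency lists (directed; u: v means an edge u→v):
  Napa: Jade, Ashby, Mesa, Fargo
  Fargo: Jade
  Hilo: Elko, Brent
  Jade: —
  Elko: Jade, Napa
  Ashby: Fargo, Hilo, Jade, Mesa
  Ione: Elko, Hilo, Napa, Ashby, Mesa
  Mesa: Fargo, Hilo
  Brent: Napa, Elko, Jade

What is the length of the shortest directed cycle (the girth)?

For each vertex v, BFS finds the shortest path from v back to v.
The shortest such closed walk is Ashby → Hilo → Elko → Napa → Ashby, length 4.

4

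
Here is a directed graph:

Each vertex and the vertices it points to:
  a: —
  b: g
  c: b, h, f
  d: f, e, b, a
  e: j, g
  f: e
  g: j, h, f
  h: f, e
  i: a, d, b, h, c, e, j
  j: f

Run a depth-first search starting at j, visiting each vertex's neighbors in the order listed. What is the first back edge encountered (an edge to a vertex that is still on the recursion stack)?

DFS from j (visiting each vertex's neighbors in the order listed); mark gray on enter, black on exit:
j gray
  f gray
    e gray
      e→j: j is gray → back edge
First back edge: e → j.

e→j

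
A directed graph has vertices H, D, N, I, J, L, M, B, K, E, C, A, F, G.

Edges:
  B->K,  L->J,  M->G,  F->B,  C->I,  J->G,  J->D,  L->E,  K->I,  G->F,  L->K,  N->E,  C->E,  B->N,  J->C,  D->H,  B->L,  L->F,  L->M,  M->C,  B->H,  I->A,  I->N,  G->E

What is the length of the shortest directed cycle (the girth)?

3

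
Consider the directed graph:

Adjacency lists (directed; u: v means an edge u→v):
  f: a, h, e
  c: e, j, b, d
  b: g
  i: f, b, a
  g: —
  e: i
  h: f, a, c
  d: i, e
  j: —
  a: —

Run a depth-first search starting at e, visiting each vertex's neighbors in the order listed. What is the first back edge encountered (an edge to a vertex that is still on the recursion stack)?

DFS from e (visiting each vertex's neighbors in the order listed); mark gray on enter, black on exit:
e gray
  i gray
    f gray
      a gray
      a black
      h gray
        h→f: f is gray → back edge
First back edge: h → f.

h->f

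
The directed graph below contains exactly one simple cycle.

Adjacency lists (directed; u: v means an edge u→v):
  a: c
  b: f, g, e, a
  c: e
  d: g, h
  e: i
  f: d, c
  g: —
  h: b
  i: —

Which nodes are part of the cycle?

b, d, f, h

DFS with gray/black marking from h:
h gray
  b gray
    f gray
      d gray
        g gray
        g black
        d→h: h is gray → back edge
Back edge closes the cycle h → b → f → d → h; its vertices are {b, d, f, h}.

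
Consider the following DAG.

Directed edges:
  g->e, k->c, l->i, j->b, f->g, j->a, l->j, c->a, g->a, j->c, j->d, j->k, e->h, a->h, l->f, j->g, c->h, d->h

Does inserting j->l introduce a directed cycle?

Yes

Adding j→l creates a cycle iff l can already reach j.
Path from l: l → j.
So l → … → j → l is a cycle.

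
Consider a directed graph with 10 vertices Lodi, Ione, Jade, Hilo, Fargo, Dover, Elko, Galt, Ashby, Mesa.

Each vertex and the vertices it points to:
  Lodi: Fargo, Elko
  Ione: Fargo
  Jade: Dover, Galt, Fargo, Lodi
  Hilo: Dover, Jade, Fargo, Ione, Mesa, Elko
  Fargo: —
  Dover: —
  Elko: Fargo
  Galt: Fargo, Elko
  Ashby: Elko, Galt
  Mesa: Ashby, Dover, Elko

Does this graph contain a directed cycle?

No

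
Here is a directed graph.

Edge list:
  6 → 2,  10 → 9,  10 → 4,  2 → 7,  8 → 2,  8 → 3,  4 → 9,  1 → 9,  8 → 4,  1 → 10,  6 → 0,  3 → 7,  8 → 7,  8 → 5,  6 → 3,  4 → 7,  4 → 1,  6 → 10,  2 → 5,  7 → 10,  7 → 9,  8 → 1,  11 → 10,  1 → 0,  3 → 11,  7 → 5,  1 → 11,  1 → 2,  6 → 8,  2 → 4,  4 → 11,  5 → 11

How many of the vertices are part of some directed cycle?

7

A vertex is on a directed cycle iff it belongs to a strongly connected component of size ≥ 2 (or has a self-loop).
The vertices on cycles are {1, 2, 4, 5, 7, 10, 11} — 7 in total.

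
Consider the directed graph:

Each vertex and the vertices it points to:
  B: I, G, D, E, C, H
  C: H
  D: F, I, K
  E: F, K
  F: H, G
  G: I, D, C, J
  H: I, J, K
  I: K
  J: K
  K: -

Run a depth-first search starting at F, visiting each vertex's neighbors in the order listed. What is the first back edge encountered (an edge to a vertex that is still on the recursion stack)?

DFS from F (visiting each vertex's neighbors in the order listed); mark gray on enter, black on exit:
F gray
  H gray
    I gray
      K gray
      K black
    I black
    J gray
      J→K: K black — skip
    J black
    H→K: K black — skip
  H black
  G gray
    G→I: I black — skip
    D gray
      D→F: F is gray → back edge
First back edge: D → F.

D->F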